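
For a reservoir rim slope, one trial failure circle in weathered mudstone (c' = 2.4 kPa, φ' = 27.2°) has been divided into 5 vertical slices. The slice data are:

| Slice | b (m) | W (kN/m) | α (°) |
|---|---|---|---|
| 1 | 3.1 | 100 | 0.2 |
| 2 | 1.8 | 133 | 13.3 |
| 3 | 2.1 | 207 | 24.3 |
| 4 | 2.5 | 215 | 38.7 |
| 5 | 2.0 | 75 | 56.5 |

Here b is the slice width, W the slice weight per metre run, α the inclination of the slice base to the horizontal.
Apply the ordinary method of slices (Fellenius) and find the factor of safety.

Ordinary method of slices: FS = Σ[c'·Δl_i + (W_i cosα_i)·tanφ'] / Σ W_i sinα_i, with Δl_i = b_i / cosα_i.
Slice 1: Δl = 3.1/cos0.2° = 3.100 m; N'_1 = 100·cos0.2° = 100.0; c'Δl = 7.44; W sinα = 0.3
Slice 2: Δl = 1.8/cos13.3° = 1.850 m; N'_2 = 133·cos13.3° = 129.4; c'Δl = 4.44; W sinα = 30.6
Slice 3: Δl = 2.1/cos24.3° = 2.304 m; N'_3 = 207·cos24.3° = 188.7; c'Δl = 5.53; W sinα = 85.2
Slice 4: Δl = 2.5/cos38.7° = 3.203 m; N'_4 = 215·cos38.7° = 167.8; c'Δl = 7.69; W sinα = 134.4
Slice 5: Δl = 2.0/cos56.5° = 3.624 m; N'_5 = 75·cos56.5° = 41.4; c'Δl = 8.70; W sinα = 62.5
Σc'Δl = 33.8 kN/m; ΣN' = 627.3 kN/m; ΣW sinα = 313.1 kN/m
Resisting = 33.8 + 627.3·tan27.2° = 33.8 + 322.4 = 356.2 kN/m
FS = 356.2 / 313.1 = 1.138

FS = 1.14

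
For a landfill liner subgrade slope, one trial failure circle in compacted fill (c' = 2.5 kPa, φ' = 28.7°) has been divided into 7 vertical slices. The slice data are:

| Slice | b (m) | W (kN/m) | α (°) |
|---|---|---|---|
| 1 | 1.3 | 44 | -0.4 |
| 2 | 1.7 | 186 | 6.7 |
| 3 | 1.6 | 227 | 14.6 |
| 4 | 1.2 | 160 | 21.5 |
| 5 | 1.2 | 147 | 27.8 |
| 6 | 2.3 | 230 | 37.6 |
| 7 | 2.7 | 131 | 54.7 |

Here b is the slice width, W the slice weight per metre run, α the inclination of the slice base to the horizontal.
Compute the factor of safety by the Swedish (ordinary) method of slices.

FS = 1.27

Ordinary method of slices: FS = Σ[c'·Δl_i + (W_i cosα_i)·tanφ'] / Σ W_i sinα_i, with Δl_i = b_i / cosα_i.
Slice 1: Δl = 1.3/cos(-0.4°) = 1.300 m; N'_1 = 44·cos(-0.4°) = 44.0; c'Δl = 3.25; W sinα = -0.3
Slice 2: Δl = 1.7/cos6.7° = 1.712 m; N'_2 = 186·cos6.7° = 184.7; c'Δl = 4.28; W sinα = 21.7
Slice 3: Δl = 1.6/cos14.6° = 1.653 m; N'_3 = 227·cos14.6° = 219.7; c'Δl = 4.13; W sinα = 57.2
Slice 4: Δl = 1.2/cos21.5° = 1.290 m; N'_4 = 160·cos21.5° = 148.9; c'Δl = 3.22; W sinα = 58.6
Slice 5: Δl = 1.2/cos27.8° = 1.357 m; N'_5 = 147·cos27.8° = 130.0; c'Δl = 3.39; W sinα = 68.6
Slice 6: Δl = 2.3/cos37.6° = 2.903 m; N'_6 = 230·cos37.6° = 182.2; c'Δl = 7.26; W sinα = 140.3
Slice 7: Δl = 2.7/cos54.7° = 4.672 m; N'_7 = 131·cos54.7° = 75.7; c'Δl = 11.68; W sinα = 106.9
Σc'Δl = 37.2 kN/m; ΣN' = 985.2 kN/m; ΣW sinα = 453.1 kN/m
Resisting = 37.2 + 985.2·tan28.7° = 37.2 + 539.4 = 576.6 kN/m
FS = 576.6 / 453.1 = 1.273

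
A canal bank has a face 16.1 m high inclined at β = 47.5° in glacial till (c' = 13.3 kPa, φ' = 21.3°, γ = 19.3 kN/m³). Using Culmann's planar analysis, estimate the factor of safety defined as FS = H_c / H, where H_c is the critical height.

H_c = (4c'/γ) · sinβ cosφ' / [1 − cos(β − φ')]
    = (4·13.3/19.3) · sin47.5°·cos21.3° / [1 − cos26.2°]
    = 2.756 · 0.6869 / 0.1027 = 18.43 m
FS = H_c / H = 18.43 / 16.1 = 1.145

FS = 1.14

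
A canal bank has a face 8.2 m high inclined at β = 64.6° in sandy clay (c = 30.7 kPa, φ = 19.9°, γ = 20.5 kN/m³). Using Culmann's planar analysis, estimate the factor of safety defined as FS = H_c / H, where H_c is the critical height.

FS = 2.15

H_c = (4c/γ) · sinβ cosφ / [1 − cos(β − φ)]
    = (4·30.7/20.5) · sin64.6°·cos19.9° / [1 − cos44.7°]
    = 5.990 · 0.8494 / 0.2892 = 17.59 m
FS = H_c / H = 17.59 / 8.2 = 2.146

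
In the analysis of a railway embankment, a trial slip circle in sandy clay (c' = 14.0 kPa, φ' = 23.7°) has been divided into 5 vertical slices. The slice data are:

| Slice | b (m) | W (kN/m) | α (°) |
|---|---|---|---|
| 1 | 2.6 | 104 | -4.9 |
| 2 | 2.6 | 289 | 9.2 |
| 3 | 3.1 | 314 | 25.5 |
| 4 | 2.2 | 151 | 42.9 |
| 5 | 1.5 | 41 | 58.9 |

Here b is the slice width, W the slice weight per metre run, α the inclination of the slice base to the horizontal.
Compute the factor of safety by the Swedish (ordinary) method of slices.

Ordinary method of slices: FS = Σ[c'·Δl_i + (W_i cosα_i)·tanφ'] / Σ W_i sinα_i, with Δl_i = b_i / cosα_i.
Slice 1: Δl = 2.6/cos(-4.9°) = 2.610 m; N'_1 = 104·cos(-4.9°) = 103.6; c'Δl = 36.53; W sinα = -8.9
Slice 2: Δl = 2.6/cos9.2° = 2.634 m; N'_2 = 289·cos9.2° = 285.3; c'Δl = 36.87; W sinα = 46.2
Slice 3: Δl = 3.1/cos25.5° = 3.435 m; N'_3 = 314·cos25.5° = 283.4; c'Δl = 48.08; W sinα = 135.2
Slice 4: Δl = 2.2/cos42.9° = 3.003 m; N'_4 = 151·cos42.9° = 110.6; c'Δl = 42.05; W sinα = 102.8
Slice 5: Δl = 1.5/cos58.9° = 2.904 m; N'_5 = 41·cos58.9° = 21.2; c'Δl = 40.66; W sinα = 35.1
Σc'Δl = 204.2 kN/m; ΣN' = 804.1 kN/m; ΣW sinα = 310.4 kN/m
Resisting = 204.2 + 804.1·tan23.7° = 204.2 + 353.0 = 557.2 kN/m
FS = 557.2 / 310.4 = 1.795

FS = 1.80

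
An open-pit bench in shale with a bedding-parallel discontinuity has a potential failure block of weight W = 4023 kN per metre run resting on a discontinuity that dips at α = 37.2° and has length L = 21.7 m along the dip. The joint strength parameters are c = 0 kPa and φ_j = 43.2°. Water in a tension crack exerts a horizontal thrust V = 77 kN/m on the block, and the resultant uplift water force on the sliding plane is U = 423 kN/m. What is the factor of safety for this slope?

FS = 1.03

Resolving the block weight along and normal to the plane and applying the Mohr–Coulomb strength on the joint:
N' = W cosα − U − V sinα = 4023·cos37.2° − 423 − 77·sin37.2° = 2734.9 kN/m
Driving force T = W sinα + V cosα = 4023·sin37.2° + 77·cos37.2° = 2493.6 kN/m
Resisting force R = c·L + N'·tanφ_j = 0·21.7 + 2734.9·tan43.2° = 0.0 + 2568.2 = 2568.2 kN/m
FS = R / T = 2568.2 / 2493.6 = 1.030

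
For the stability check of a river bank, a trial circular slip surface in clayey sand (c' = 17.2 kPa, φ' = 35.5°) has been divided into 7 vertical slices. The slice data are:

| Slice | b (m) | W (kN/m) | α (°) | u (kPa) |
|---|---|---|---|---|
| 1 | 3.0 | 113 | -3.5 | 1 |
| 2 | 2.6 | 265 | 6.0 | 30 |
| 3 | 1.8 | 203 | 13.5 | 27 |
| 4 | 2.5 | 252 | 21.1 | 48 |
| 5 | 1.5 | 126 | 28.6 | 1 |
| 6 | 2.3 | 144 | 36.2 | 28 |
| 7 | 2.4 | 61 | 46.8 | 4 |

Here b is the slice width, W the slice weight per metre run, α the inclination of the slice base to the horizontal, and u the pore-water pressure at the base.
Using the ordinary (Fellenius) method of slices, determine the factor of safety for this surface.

Ordinary method of slices: FS = Σ[c'·Δl_i + (W_i cosα_i − u_i·Δl_i)·tanφ'] / Σ W_i sinα_i, with Δl_i = b_i / cosα_i.
Slice 1: Δl = 3.0/cos(-3.5°) = 3.006 m; N'_1 = 113·cos(-3.5°) − 1·3.006 = 109.8; c'Δl = 51.70; W sinα = -6.9
Slice 2: Δl = 2.6/cos6.0° = 2.614 m; N'_2 = 265·cos6.0° − 30·2.614 = 185.1; c'Δl = 44.97; W sinα = 27.7
Slice 3: Δl = 1.8/cos13.5° = 1.851 m; N'_3 = 203·cos13.5° − 27·1.851 = 147.4; c'Δl = 31.84; W sinα = 47.4
Slice 4: Δl = 2.5/cos21.1° = 2.680 m; N'_4 = 252·cos21.1° − 48·2.680 = 106.5; c'Δl = 46.09; W sinα = 90.7
Slice 5: Δl = 1.5/cos28.6° = 1.708 m; N'_5 = 126·cos28.6° − 1·1.708 = 108.9; c'Δl = 29.39; W sinα = 60.3
Slice 6: Δl = 2.3/cos36.2° = 2.850 m; N'_6 = 144·cos36.2° − 28·2.850 = 36.4; c'Δl = 49.02; W sinα = 85.0
Slice 7: Δl = 2.4/cos46.8° = 3.506 m; N'_7 = 61·cos46.8° − 4·3.506 = 27.7; c'Δl = 60.30; W sinα = 44.5
Σc'Δl = 313.3 kN/m; ΣN' = 721.8 kN/m; ΣW sinα = 348.7 kN/m
Resisting = 313.3 + 721.8·tan35.5° = 313.3 + 514.9 = 828.2 kN/m
FS = 828.2 / 348.7 = 2.375

FS = 2.37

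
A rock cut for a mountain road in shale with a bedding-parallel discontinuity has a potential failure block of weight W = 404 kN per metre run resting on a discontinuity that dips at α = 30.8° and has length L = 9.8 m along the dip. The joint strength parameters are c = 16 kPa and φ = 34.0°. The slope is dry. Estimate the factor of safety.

Resolving the block weight along and normal to the plane and applying the Mohr–Coulomb strength on the joint:
N' = W cosα = 404·cos30.8° = 347.0 kN/m
Driving force T = W sinα = 404·sin30.8° = 206.9 kN/m
Resisting force R = c·L + N'·tanφ = 16·9.8 + 347.0·tan34.0° = 156.8 + 234.1 = 390.9 kN/m
FS = R / T = 390.9 / 206.9 = 1.889

FS = 1.89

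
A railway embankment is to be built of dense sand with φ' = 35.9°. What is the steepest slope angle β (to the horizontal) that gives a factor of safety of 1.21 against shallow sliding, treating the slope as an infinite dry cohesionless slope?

For an infinite dry cohesionless slope FS = tanφ'/tanβ, so tanβ = tanφ' / FS.
tanβ = tan35.9° / 1.21 = 0.7239 / 1.21 = 0.5982
β = arctan(0.5982) = 30.89°

β = 30.9°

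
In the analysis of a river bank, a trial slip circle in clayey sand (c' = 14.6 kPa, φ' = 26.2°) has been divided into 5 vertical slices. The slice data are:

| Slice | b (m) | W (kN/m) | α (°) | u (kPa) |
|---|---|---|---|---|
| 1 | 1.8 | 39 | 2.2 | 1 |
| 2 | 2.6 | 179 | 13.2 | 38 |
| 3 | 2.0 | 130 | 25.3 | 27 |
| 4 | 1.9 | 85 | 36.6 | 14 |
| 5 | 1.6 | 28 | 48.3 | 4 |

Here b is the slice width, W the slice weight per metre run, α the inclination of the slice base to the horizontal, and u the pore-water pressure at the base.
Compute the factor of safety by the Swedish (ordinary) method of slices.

FS = 1.60

Ordinary method of slices: FS = Σ[c'·Δl_i + (W_i cosα_i − u_i·Δl_i)·tanφ'] / Σ W_i sinα_i, with Δl_i = b_i / cosα_i.
Slice 1: Δl = 1.8/cos2.2° = 1.801 m; N'_1 = 39·cos2.2° − 1·1.801 = 37.2; c'Δl = 26.30; W sinα = 1.5
Slice 2: Δl = 2.6/cos13.2° = 2.671 m; N'_2 = 179·cos13.2° − 38·2.671 = 72.8; c'Δl = 38.99; W sinα = 40.9
Slice 3: Δl = 2.0/cos25.3° = 2.212 m; N'_3 = 130·cos25.3° − 27·2.212 = 57.8; c'Δl = 32.30; W sinα = 55.6
Slice 4: Δl = 1.9/cos36.6° = 2.367 m; N'_4 = 85·cos36.6° − 14·2.367 = 35.1; c'Δl = 34.55; W sinα = 50.7
Slice 5: Δl = 1.6/cos48.3° = 2.405 m; N'_5 = 28·cos48.3° − 4·2.405 = 9.0; c'Δl = 35.12; W sinα = 20.9
Σc'Δl = 167.3 kN/m; ΣN' = 211.9 kN/m; ΣW sinα = 169.5 kN/m
Resisting = 167.3 + 211.9·tan26.2° = 167.3 + 104.3 = 271.5 kN/m
FS = 271.5 / 169.5 = 1.602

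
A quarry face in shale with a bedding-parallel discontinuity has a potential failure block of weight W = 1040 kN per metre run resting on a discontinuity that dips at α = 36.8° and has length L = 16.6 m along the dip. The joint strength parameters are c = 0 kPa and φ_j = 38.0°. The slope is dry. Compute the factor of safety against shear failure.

FS = 1.04

Resolving the block weight along and normal to the plane and applying the Mohr–Coulomb strength on the joint:
N' = W cosα = 1040·cos36.8° = 832.8 kN/m
Driving force T = W sinα = 1040·sin36.8° = 623.0 kN/m
Resisting force R = c·L + N'·tanφ_j = 0·16.6 + 832.8·tan38.0° = 0.0 + 650.6 = 650.6 kN/m
FS = R / T = 650.6 / 623.0 = 1.044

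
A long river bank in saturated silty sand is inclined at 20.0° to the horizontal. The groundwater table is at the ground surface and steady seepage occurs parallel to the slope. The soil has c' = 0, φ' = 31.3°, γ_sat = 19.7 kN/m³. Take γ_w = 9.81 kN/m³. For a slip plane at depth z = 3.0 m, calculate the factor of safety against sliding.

With seepage parallel to the slope and the water table at the surface, the effective normal stress on the slip plane uses the buoyant unit weight γ' = γ_sat − γ_w while the driving shear stress uses γ_sat:
FS = [c' + γ' z cos²β tanφ'] / [γ_sat z sinβ cosβ]
(For c' = 0 this reduces to FS = (γ'/γ_sat)·tanφ'/tanβ.)
γ' = 19.7 − 9.81 = 9.89 kN/m³
Numerator = 0.0 + 9.89·3.0·cos²20.0°·tan31.3° = 0.0 + 9.89·3.0·0.8830·0.6080 = 15.929 kPa
Denominator = 19.7·3.0·sin20.0°·cos20.0° = 19.7·3.0·0.3420·0.9397 = 18.994 kPa
FS = 15.929 / 18.994 = 0.839

FS = 0.84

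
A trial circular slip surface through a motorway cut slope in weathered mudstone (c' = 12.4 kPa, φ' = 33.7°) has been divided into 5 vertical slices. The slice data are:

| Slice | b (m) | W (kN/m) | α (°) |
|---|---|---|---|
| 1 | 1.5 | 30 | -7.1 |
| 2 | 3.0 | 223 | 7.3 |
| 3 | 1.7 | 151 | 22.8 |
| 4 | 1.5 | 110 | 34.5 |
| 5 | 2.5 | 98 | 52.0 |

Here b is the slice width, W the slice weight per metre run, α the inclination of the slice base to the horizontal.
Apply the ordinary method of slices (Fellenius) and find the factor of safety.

Ordinary method of slices: FS = Σ[c'·Δl_i + (W_i cosα_i)·tanφ'] / Σ W_i sinα_i, with Δl_i = b_i / cosα_i.
Slice 1: Δl = 1.5/cos(-7.1°) = 1.512 m; N'_1 = 30·cos(-7.1°) = 29.8; c'Δl = 18.74; W sinα = -3.7
Slice 2: Δl = 3.0/cos7.3° = 3.025 m; N'_2 = 223·cos7.3° = 221.2; c'Δl = 37.50; W sinα = 28.3
Slice 3: Δl = 1.7/cos22.8° = 1.844 m; N'_3 = 151·cos22.8° = 139.2; c'Δl = 22.87; W sinα = 58.5
Slice 4: Δl = 1.5/cos34.5° = 1.820 m; N'_4 = 110·cos34.5° = 90.7; c'Δl = 22.57; W sinα = 62.3
Slice 5: Δl = 2.5/cos52.0° = 4.061 m; N'_5 = 98·cos52.0° = 60.3; c'Δl = 50.35; W sinα = 77.2
Σc'Δl = 152.0 kN/m; ΣN' = 541.2 kN/m; ΣW sinα = 222.7 kN/m
Resisting = 152.0 + 541.2·tan33.7° = 152.0 + 360.9 = 512.9 kN/m
FS = 512.9 / 222.7 = 2.304

FS = 2.30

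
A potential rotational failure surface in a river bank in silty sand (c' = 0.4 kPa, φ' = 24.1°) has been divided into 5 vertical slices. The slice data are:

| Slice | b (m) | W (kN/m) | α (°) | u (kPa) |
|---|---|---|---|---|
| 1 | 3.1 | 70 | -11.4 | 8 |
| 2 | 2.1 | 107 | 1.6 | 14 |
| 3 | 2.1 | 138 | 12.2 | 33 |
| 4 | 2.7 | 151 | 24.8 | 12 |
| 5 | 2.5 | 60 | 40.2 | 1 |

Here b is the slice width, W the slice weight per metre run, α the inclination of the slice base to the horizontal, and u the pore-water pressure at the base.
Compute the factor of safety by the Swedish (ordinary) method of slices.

Ordinary method of slices: FS = Σ[c'·Δl_i + (W_i cosα_i − u_i·Δl_i)·tanφ'] / Σ W_i sinα_i, with Δl_i = b_i / cosα_i.
Slice 1: Δl = 3.1/cos(-11.4°) = 3.162 m; N'_1 = 70·cos(-11.4°) − 8·3.162 = 43.3; c'Δl = 1.26; W sinα = -13.8
Slice 2: Δl = 2.1/cos1.6° = 2.101 m; N'_2 = 107·cos1.6° − 14·2.101 = 77.5; c'Δl = 0.84; W sinα = 3.0
Slice 3: Δl = 2.1/cos12.2° = 2.149 m; N'_3 = 138·cos12.2° − 33·2.149 = 64.0; c'Δl = 0.86; W sinα = 29.2
Slice 4: Δl = 2.7/cos24.8° = 2.974 m; N'_4 = 151·cos24.8° − 12·2.974 = 101.4; c'Δl = 1.19; W sinα = 63.3
Slice 5: Δl = 2.5/cos40.2° = 3.273 m; N'_5 = 60·cos40.2° − 1·3.273 = 42.6; c'Δl = 1.31; W sinα = 38.7
Σc'Δl = 5.5 kN/m; ΣN' = 328.8 kN/m; ΣW sinα = 120.4 kN/m
Resisting = 5.5 + 328.8·tan24.1° = 5.5 + 147.1 = 152.5 kN/m
FS = 152.5 / 120.4 = 1.267

FS = 1.27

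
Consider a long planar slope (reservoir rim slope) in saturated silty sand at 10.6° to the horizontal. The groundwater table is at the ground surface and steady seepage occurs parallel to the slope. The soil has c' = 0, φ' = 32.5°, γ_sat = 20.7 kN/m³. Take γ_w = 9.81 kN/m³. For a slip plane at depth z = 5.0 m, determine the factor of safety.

FS = 1.79

With seepage parallel to the slope and the water table at the surface, the effective normal stress on the slip plane uses the buoyant unit weight γ' = γ_sat − γ_w while the driving shear stress uses γ_sat:
FS = [c' + γ' z cos²β tanφ'] / [γ_sat z sinβ cosβ]
(For c' = 0 this reduces to FS = (γ'/γ_sat)·tanφ'/tanβ.)
γ' = 20.7 − 9.81 = 10.89 kN/m³
Numerator = 0.0 + 10.89·5.0·cos²10.6°·tan32.5° = 0.0 + 10.89·5.0·0.9662·0.6371 = 33.515 kPa
Denominator = 20.7·5.0·sin10.6°·cos10.6° = 20.7·5.0·0.1840·0.9829 = 18.714 kPa
FS = 33.515 / 18.714 = 1.791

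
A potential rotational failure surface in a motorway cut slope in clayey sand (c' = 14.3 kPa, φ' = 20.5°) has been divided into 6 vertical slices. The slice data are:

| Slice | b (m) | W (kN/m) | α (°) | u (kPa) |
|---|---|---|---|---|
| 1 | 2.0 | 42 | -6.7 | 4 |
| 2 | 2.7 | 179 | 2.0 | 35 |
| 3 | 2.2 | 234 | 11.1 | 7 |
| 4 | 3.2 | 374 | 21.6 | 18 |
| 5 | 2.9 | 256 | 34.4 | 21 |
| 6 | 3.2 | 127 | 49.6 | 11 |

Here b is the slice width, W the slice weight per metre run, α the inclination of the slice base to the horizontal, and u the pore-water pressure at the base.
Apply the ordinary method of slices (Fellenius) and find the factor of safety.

Ordinary method of slices: FS = Σ[c'·Δl_i + (W_i cosα_i − u_i·Δl_i)·tanφ'] / Σ W_i sinα_i, with Δl_i = b_i / cosα_i.
Slice 1: Δl = 2.0/cos(-6.7°) = 2.014 m; N'_1 = 42·cos(-6.7°) − 4·2.014 = 33.7; c'Δl = 28.80; W sinα = -4.9
Slice 2: Δl = 2.7/cos2.0° = 2.702 m; N'_2 = 179·cos2.0° − 35·2.702 = 84.3; c'Δl = 38.63; W sinα = 6.2
Slice 3: Δl = 2.2/cos11.1° = 2.242 m; N'_3 = 234·cos11.1° − 7·2.242 = 213.9; c'Δl = 32.06; W sinα = 45.1
Slice 4: Δl = 3.2/cos21.6° = 3.442 m; N'_4 = 374·cos21.6° − 18·3.442 = 285.8; c'Δl = 49.22; W sinα = 137.7
Slice 5: Δl = 2.9/cos34.4° = 3.515 m; N'_5 = 256·cos34.4° − 21·3.515 = 137.4; c'Δl = 50.26; W sinα = 144.6
Slice 6: Δl = 3.2/cos49.6° = 4.937 m; N'_6 = 127·cos49.6° − 11·4.937 = 28.0; c'Δl = 70.60; W sinα = 96.7
Σc'Δl = 269.6 kN/m; ΣN' = 783.1 kN/m; ΣW sinα = 425.4 kN/m
Resisting = 269.6 + 783.1·tan20.5° = 269.6 + 292.8 = 562.4 kN/m
FS = 562.4 / 425.4 = 1.322

FS = 1.32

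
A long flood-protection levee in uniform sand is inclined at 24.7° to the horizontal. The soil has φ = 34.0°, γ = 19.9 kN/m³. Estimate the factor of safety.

FS = 1.47

For a dry cohesionless infinite slope the factor of safety is FS = tanφ / tanβ.
FS = tan34.0° / tan24.7° = 0.6745 / 0.4599 = 1.466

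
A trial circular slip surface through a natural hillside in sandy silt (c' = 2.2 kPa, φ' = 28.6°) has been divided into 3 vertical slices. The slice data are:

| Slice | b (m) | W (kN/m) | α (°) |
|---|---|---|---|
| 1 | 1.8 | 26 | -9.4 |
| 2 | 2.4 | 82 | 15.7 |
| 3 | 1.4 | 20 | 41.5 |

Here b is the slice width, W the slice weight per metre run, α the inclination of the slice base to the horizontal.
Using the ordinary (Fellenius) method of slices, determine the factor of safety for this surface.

Ordinary method of slices: FS = Σ[c'·Δl_i + (W_i cosα_i)·tanφ'] / Σ W_i sinα_i, with Δl_i = b_i / cosα_i.
Slice 1: Δl = 1.8/cos(-9.4°) = 1.824 m; N'_1 = 26·cos(-9.4°) = 25.7; c'Δl = 4.01; W sinα = -4.2
Slice 2: Δl = 2.4/cos15.7° = 2.493 m; N'_2 = 82·cos15.7° = 78.9; c'Δl = 5.48; W sinα = 22.2
Slice 3: Δl = 1.4/cos41.5° = 1.869 m; N'_3 = 20·cos41.5° = 15.0; c'Δl = 4.11; W sinα = 13.3
Σc'Δl = 13.6 kN/m; ΣN' = 119.6 kN/m; ΣW sinα = 31.2 kN/m
Resisting = 13.6 + 119.6·tan28.6° = 13.6 + 65.2 = 78.8 kN/m
FS = 78.8 / 31.2 = 2.526

FS = 2.53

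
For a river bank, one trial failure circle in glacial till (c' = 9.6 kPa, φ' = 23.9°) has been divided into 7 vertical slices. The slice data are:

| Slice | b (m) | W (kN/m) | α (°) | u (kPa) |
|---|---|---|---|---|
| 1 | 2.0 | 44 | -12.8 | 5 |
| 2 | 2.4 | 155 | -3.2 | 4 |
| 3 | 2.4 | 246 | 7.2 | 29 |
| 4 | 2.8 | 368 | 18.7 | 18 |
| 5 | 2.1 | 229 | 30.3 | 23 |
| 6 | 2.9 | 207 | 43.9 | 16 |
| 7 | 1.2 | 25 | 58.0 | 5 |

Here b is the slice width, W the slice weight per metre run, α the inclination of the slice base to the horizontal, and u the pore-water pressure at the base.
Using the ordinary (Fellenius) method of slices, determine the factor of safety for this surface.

FS = 1.38

Ordinary method of slices: FS = Σ[c'·Δl_i + (W_i cosα_i − u_i·Δl_i)·tanφ'] / Σ W_i sinα_i, with Δl_i = b_i / cosα_i.
Slice 1: Δl = 2.0/cos(-12.8°) = 2.051 m; N'_1 = 44·cos(-12.8°) − 5·2.051 = 32.7; c'Δl = 19.69; W sinα = -9.7
Slice 2: Δl = 2.4/cos(-3.2°) = 2.404 m; N'_2 = 155·cos(-3.2°) − 4·2.404 = 145.1; c'Δl = 23.08; W sinα = -8.7
Slice 3: Δl = 2.4/cos7.2° = 2.419 m; N'_3 = 246·cos7.2° − 29·2.419 = 173.9; c'Δl = 23.22; W sinα = 30.8
Slice 4: Δl = 2.8/cos18.7° = 2.956 m; N'_4 = 368·cos18.7° − 18·2.956 = 295.4; c'Δl = 28.38; W sinα = 118.0
Slice 5: Δl = 2.1/cos30.3° = 2.432 m; N'_5 = 229·cos30.3° − 23·2.432 = 141.8; c'Δl = 23.35; W sinα = 115.5
Slice 6: Δl = 2.9/cos43.9° = 4.025 m; N'_6 = 207·cos43.9° − 16·4.025 = 84.8; c'Δl = 38.64; W sinα = 143.5
Slice 7: Δl = 1.2/cos58.0° = 2.264 m; N'_7 = 25·cos58.0° − 5·2.264 = 1.9; c'Δl = 21.74; W sinα = 21.2
Σc'Δl = 178.1 kN/m; ΣN' = 875.5 kN/m; ΣW sinα = 410.7 kN/m
Resisting = 178.1 + 875.5·tan23.9° = 178.1 + 388.0 = 566.1 kN/m
FS = 566.1 / 410.7 = 1.378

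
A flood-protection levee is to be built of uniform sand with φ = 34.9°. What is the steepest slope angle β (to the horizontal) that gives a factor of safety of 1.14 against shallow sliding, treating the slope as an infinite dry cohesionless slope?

For an infinite dry cohesionless slope FS = tanφ/tanβ, so tanβ = tanφ / FS.
tanβ = tan34.9° / 1.14 = 0.6976 / 1.14 = 0.6119
β = arctan(0.6119) = 31.46°

β = 31.5°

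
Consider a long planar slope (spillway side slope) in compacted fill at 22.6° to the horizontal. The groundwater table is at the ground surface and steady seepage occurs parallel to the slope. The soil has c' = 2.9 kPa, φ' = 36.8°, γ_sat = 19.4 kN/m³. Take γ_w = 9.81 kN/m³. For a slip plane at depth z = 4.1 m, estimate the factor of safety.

FS = 0.99

With seepage parallel to the slope and the water table at the surface, the effective normal stress on the slip plane uses the buoyant unit weight γ' = γ_sat − γ_w while the driving shear stress uses γ_sat:
FS = [c' + γ' z cos²β tanφ'] / [γ_sat z sinβ cosβ]
γ' = 19.4 − 9.81 = 9.59 kN/m³
Numerator = 2.9 + 9.59·4.1·cos²22.6°·tan36.8° = 2.9 + 9.59·4.1·0.8523·0.7481 = 27.970 kPa
Denominator = 19.4·4.1·sin22.6°·cos22.6° = 19.4·4.1·0.3843·0.9232 = 28.220 kPa
FS = 27.970 / 28.220 = 0.991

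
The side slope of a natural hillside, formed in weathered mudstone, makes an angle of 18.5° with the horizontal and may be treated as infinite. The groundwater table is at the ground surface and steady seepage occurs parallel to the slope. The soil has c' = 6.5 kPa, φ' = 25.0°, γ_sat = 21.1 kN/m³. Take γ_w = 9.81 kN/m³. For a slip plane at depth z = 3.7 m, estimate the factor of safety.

With seepage parallel to the slope and the water table at the surface, the effective normal stress on the slip plane uses the buoyant unit weight γ' = γ_sat − γ_w while the driving shear stress uses γ_sat:
FS = [c' + γ' z cos²β tanφ'] / [γ_sat z sinβ cosβ]
γ' = 21.1 − 9.81 = 11.29 kN/m³
Numerator = 6.5 + 11.29·3.7·cos²18.5°·tan25.0° = 6.5 + 11.29·3.7·0.8993·0.4663 = 24.018 kPa
Denominator = 21.1·3.7·sin18.5°·cos18.5° = 21.1·3.7·0.3173·0.9483 = 23.492 kPa
FS = 24.018 / 23.492 = 1.022

FS = 1.02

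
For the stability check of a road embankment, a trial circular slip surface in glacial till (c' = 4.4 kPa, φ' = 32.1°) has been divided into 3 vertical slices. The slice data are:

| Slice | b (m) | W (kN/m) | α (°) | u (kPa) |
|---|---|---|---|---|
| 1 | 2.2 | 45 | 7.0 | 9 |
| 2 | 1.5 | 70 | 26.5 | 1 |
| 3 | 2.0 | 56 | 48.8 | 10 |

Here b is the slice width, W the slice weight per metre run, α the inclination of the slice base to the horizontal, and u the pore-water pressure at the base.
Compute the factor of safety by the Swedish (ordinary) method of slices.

FS = 1.12

Ordinary method of slices: FS = Σ[c'·Δl_i + (W_i cosα_i − u_i·Δl_i)·tanφ'] / Σ W_i sinα_i, with Δl_i = b_i / cosα_i.
Slice 1: Δl = 2.2/cos7.0° = 2.217 m; N'_1 = 45·cos7.0° − 9·2.217 = 24.7; c'Δl = 9.75; W sinα = 5.5
Slice 2: Δl = 1.5/cos26.5° = 1.676 m; N'_2 = 70·cos26.5° − 1·1.676 = 61.0; c'Δl = 7.37; W sinα = 31.2
Slice 3: Δl = 2.0/cos48.8° = 3.036 m; N'_3 = 56·cos48.8° − 10·3.036 = 6.5; c'Δl = 13.36; W sinα = 42.1
Σc'Δl = 30.5 kN/m; ΣN' = 92.2 kN/m; ΣW sinα = 78.9 kN/m
Resisting = 30.5 + 92.2·tan32.1° = 30.5 + 57.8 = 88.3 kN/m
FS = 88.3 / 78.9 = 1.120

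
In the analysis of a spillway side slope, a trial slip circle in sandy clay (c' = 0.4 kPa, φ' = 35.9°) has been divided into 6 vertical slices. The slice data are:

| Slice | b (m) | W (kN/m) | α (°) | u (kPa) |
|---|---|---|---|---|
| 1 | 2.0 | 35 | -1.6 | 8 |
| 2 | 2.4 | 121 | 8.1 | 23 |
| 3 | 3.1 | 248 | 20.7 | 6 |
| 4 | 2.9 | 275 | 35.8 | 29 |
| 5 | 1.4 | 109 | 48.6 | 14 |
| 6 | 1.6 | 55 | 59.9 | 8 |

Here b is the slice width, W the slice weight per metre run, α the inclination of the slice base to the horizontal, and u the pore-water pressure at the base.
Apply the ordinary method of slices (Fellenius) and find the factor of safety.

FS = 0.86

Ordinary method of slices: FS = Σ[c'·Δl_i + (W_i cosα_i − u_i·Δl_i)·tanφ'] / Σ W_i sinα_i, with Δl_i = b_i / cosα_i.
Slice 1: Δl = 2.0/cos(-1.6°) = 2.001 m; N'_1 = 35·cos(-1.6°) − 8·2.001 = 19.0; c'Δl = 0.80; W sinα = -1.0
Slice 2: Δl = 2.4/cos8.1° = 2.424 m; N'_2 = 121·cos8.1° − 23·2.424 = 64.0; c'Δl = 0.97; W sinα = 17.0
Slice 3: Δl = 3.1/cos20.7° = 3.314 m; N'_3 = 248·cos20.7° − 6·3.314 = 212.1; c'Δl = 1.33; W sinα = 87.7
Slice 4: Δl = 2.9/cos35.8° = 3.576 m; N'_4 = 275·cos35.8° − 29·3.576 = 119.4; c'Δl = 1.43; W sinα = 160.9
Slice 5: Δl = 1.4/cos48.6° = 2.117 m; N'_5 = 109·cos48.6° − 14·2.117 = 42.4; c'Δl = 0.85; W sinα = 81.8
Slice 6: Δl = 1.6/cos59.9° = 3.190 m; N'_6 = 55·cos59.9° − 8·3.190 = 2.1; c'Δl = 1.28; W sinα = 47.6
Σc'Δl = 6.6 kN/m; ΣN' = 459.0 kN/m; ΣW sinα = 393.9 kN/m
Resisting = 6.6 + 459.0·tan35.9° = 6.6 + 332.2 = 338.9 kN/m
FS = 338.9 / 393.9 = 0.860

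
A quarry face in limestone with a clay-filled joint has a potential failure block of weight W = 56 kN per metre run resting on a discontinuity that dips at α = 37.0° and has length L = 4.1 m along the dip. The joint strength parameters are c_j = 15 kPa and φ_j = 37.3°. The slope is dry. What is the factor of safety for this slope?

Resolving the block weight along and normal to the plane and applying the Mohr–Coulomb strength on the joint:
N' = W cosα = 56·cos37.0° = 44.7 kN/m
Driving force T = W sinα = 56·sin37.0° = 33.7 kN/m
Resisting force R = c_j·L + N'·tanφ_j = 15·4.1 + 44.7·tan37.3° = 61.5 + 34.1 = 95.6 kN/m
FS = R / T = 95.6 / 33.7 = 2.836

FS = 2.84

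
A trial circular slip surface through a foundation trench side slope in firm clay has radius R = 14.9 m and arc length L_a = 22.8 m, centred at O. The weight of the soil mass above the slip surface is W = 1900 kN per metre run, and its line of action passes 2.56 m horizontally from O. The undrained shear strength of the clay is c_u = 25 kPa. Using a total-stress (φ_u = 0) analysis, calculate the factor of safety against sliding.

FS = 1.75

Taking moments about the centre O, the resisting moment is provided by the undrained shear strength acting along the arc:
M_R = c_u·L_a·R = 25·22.80·14.9 = 8493.0 kN·m/m
M_D = W·d = 1900·2.56 = 4864.0 kN·m/m
FS = M_R / M_D = 8493.0 / 4864.0 = 1.746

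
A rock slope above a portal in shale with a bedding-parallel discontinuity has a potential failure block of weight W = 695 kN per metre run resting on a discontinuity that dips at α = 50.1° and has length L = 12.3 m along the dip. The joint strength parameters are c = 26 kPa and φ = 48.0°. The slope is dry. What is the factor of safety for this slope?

FS = 1.53

Resolving the block weight along and normal to the plane and applying the Mohr–Coulomb strength on the joint:
N' = W cosα = 695·cos50.1° = 445.8 kN/m
Driving force T = W sinα = 695·sin50.1° = 533.2 kN/m
Resisting force R = c·L + N'·tanφ = 26·12.3 + 445.8·tan48.0° = 319.8 + 495.1 = 814.9 kN/m
FS = R / T = 814.9 / 533.2 = 1.528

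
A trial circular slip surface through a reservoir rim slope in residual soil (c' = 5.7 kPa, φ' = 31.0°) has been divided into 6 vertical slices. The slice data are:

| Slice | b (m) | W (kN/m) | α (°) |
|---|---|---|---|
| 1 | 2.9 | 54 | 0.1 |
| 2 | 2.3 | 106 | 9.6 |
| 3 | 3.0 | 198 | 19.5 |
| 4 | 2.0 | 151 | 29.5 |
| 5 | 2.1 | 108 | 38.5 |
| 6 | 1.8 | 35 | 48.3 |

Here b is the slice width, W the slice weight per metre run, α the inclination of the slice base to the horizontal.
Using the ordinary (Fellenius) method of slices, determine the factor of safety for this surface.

Ordinary method of slices: FS = Σ[c'·Δl_i + (W_i cosα_i)·tanφ'] / Σ W_i sinα_i, with Δl_i = b_i / cosα_i.
Slice 1: Δl = 2.9/cos0.1° = 2.900 m; N'_1 = 54·cos0.1° = 54.0; c'Δl = 16.53; W sinα = 0.1
Slice 2: Δl = 2.3/cos9.6° = 2.333 m; N'_2 = 106·cos9.6° = 104.5; c'Δl = 13.30; W sinα = 17.7
Slice 3: Δl = 3.0/cos19.5° = 3.183 m; N'_3 = 198·cos19.5° = 186.6; c'Δl = 18.14; W sinα = 66.1
Slice 4: Δl = 2.0/cos29.5° = 2.298 m; N'_4 = 151·cos29.5° = 131.4; c'Δl = 13.10; W sinα = 74.4
Slice 5: Δl = 2.1/cos38.5° = 2.683 m; N'_5 = 108·cos38.5° = 84.5; c'Δl = 15.30; W sinα = 67.2
Slice 6: Δl = 1.8/cos48.3° = 2.706 m; N'_6 = 35·cos48.3° = 23.3; c'Δl = 15.42; W sinα = 26.1
Σc'Δl = 91.8 kN/m; ΣN' = 584.4 kN/m; ΣW sinα = 251.6 kN/m
Resisting = 91.8 + 584.4·tan31.0° = 91.8 + 351.1 = 442.9 kN/m
FS = 442.9 / 251.6 = 1.761

FS = 1.76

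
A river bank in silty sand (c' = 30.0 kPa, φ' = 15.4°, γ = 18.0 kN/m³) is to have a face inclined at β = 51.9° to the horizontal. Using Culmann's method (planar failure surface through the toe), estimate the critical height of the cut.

Culmann's analysis gives the critical failure plane at α_cr = (β + φ')/2 = (51.9 + 15.4)/2 = 33.6°, and the critical height
H_c = (4c'/γ) · sinβ cosφ' / [1 − cos(β − φ')]
    = (4·30.0/18.0) · sin51.9°·cos15.4° / [1 − cos(36.5°)]
    = 6.667 · 0.7869·0.9641 / [1 − 0.8039]
    = 6.667 · 0.7587 / 0.1961
    = 25.79 m

H_c = 25.79 m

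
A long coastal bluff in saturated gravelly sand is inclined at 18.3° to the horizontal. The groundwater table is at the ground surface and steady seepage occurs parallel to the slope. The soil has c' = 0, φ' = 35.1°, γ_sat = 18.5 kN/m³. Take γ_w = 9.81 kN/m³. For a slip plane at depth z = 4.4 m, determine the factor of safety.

With seepage parallel to the slope and the water table at the surface, the effective normal stress on the slip plane uses the buoyant unit weight γ' = γ_sat − γ_w while the driving shear stress uses γ_sat:
FS = [c' + γ' z cos²β tanφ'] / [γ_sat z sinβ cosβ]
(For c' = 0 this reduces to FS = (γ'/γ_sat)·tanφ'/tanβ.)
γ' = 18.5 − 9.81 = 8.69 kN/m³
Numerator = 0.0 + 8.69·4.4·cos²18.3°·tan35.1° = 0.0 + 8.69·4.4·0.9014·0.7028 = 24.223 kPa
Denominator = 18.5·4.4·sin18.3°·cos18.3° = 18.5·4.4·0.3140·0.9494 = 24.266 kPa
FS = 24.223 / 24.266 = 0.998

FS = 1.00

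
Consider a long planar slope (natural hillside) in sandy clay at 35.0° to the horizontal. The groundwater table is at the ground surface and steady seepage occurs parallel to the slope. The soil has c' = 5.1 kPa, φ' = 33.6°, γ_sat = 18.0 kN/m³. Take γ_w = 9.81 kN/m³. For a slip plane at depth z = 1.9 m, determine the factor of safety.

FS = 0.75

With seepage parallel to the slope and the water table at the surface, the effective normal stress on the slip plane uses the buoyant unit weight γ' = γ_sat − γ_w while the driving shear stress uses γ_sat:
FS = [c' + γ' z cos²β tanφ'] / [γ_sat z sinβ cosβ]
γ' = 18.0 − 9.81 = 8.19 kN/m³
Numerator = 5.1 + 8.19·1.9·cos²35.0°·tan33.6° = 5.1 + 8.19·1.9·0.6710·0.6644 = 12.037 kPa
Denominator = 18.0·1.9·sin35.0°·cos35.0° = 18.0·1.9·0.5736·0.8192 = 16.069 kPa
FS = 12.037 / 16.069 = 0.749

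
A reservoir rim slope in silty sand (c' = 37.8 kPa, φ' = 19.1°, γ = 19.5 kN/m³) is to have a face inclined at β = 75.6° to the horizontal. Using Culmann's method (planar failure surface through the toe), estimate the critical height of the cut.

Culmann's analysis gives the critical failure plane at α_cr = (β + φ')/2 = (75.6 + 19.1)/2 = 47.3°, and the critical height
H_c = (4c'/γ) · sinβ cosφ' / [1 − cos(β − φ')]
    = (4·37.8/19.5) · sin75.6°·cos19.1° / [1 − cos(56.5°)]
    = 7.754 · 0.9686·0.9449 / [1 − 0.5519]
    = 7.754 · 0.9153 / 0.4481
    = 15.84 m

H_c = 15.84 m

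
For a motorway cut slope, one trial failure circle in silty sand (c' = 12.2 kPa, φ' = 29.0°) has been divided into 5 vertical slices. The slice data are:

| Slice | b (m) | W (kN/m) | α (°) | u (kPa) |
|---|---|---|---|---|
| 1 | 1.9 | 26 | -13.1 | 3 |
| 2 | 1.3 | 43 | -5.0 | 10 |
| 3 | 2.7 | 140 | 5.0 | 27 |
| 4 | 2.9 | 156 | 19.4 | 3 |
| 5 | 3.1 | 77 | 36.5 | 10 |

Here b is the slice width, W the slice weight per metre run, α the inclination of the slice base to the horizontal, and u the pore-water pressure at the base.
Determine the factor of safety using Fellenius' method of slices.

Ordinary method of slices: FS = Σ[c'·Δl_i + (W_i cosα_i − u_i·Δl_i)·tanφ'] / Σ W_i sinα_i, with Δl_i = b_i / cosα_i.
Slice 1: Δl = 1.9/cos(-13.1°) = 1.951 m; N'_1 = 26·cos(-13.1°) − 3·1.951 = 19.5; c'Δl = 23.80; W sinα = -5.9
Slice 2: Δl = 1.3/cos(-5.0°) = 1.305 m; N'_2 = 43·cos(-5.0°) − 10·1.305 = 29.8; c'Δl = 15.92; W sinα = -3.7
Slice 3: Δl = 2.7/cos5.0° = 2.710 m; N'_3 = 140·cos5.0° − 27·2.710 = 66.3; c'Δl = 33.07; W sinα = 12.2
Slice 4: Δl = 2.9/cos19.4° = 3.075 m; N'_4 = 156·cos19.4° − 3·3.075 = 137.9; c'Δl = 37.51; W sinα = 51.8
Slice 5: Δl = 3.1/cos36.5° = 3.856 m; N'_5 = 77·cos36.5° − 10·3.856 = 23.3; c'Δl = 47.05; W sinα = 45.8
Σc'Δl = 157.3 kN/m; ΣN' = 276.8 kN/m; ΣW sinα = 100.2 kN/m
Resisting = 157.3 + 276.8·tan29.0° = 157.3 + 153.4 = 310.8 kN/m
FS = 310.8 / 100.2 = 3.102

FS = 3.10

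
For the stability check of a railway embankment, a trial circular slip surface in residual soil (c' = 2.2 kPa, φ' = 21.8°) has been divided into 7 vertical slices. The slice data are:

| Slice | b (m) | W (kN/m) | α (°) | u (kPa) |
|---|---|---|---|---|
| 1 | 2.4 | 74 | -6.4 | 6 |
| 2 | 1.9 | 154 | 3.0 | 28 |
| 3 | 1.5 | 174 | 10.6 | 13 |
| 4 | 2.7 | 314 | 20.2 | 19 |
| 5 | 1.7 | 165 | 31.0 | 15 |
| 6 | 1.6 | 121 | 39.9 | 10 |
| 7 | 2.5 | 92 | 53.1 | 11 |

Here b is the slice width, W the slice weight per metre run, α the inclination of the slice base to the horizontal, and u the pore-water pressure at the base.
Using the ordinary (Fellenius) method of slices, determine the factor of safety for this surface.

FS = 0.89

Ordinary method of slices: FS = Σ[c'·Δl_i + (W_i cosα_i − u_i·Δl_i)·tanφ'] / Σ W_i sinα_i, with Δl_i = b_i / cosα_i.
Slice 1: Δl = 2.4/cos(-6.4°) = 2.415 m; N'_1 = 74·cos(-6.4°) − 6·2.415 = 59.0; c'Δl = 5.31; W sinα = -8.2
Slice 2: Δl = 1.9/cos3.0° = 1.903 m; N'_2 = 154·cos3.0° − 28·1.903 = 100.5; c'Δl = 4.19; W sinα = 8.1
Slice 3: Δl = 1.5/cos10.6° = 1.526 m; N'_3 = 174·cos10.6° − 13·1.526 = 151.2; c'Δl = 3.36; W sinα = 32.0
Slice 4: Δl = 2.7/cos20.2° = 2.877 m; N'_4 = 314·cos20.2° − 19·2.877 = 240.0; c'Δl = 6.33; W sinα = 108.4
Slice 5: Δl = 1.7/cos31.0° = 1.983 m; N'_5 = 165·cos31.0° − 15·1.983 = 111.7; c'Δl = 4.36; W sinα = 85.0
Slice 6: Δl = 1.6/cos39.9° = 2.086 m; N'_6 = 121·cos39.9° − 10·2.086 = 72.0; c'Δl = 4.59; W sinα = 77.6
Slice 7: Δl = 2.5/cos53.1° = 4.164 m; N'_7 = 92·cos53.1° − 11·4.164 = 9.4; c'Δl = 9.16; W sinα = 73.6
Σc'Δl = 37.3 kN/m; ΣN' = 743.9 kN/m; ΣW sinα = 376.4 kN/m
Resisting = 37.3 + 743.9·tan21.8° = 37.3 + 297.5 = 334.8 kN/m
FS = 334.8 / 376.4 = 0.890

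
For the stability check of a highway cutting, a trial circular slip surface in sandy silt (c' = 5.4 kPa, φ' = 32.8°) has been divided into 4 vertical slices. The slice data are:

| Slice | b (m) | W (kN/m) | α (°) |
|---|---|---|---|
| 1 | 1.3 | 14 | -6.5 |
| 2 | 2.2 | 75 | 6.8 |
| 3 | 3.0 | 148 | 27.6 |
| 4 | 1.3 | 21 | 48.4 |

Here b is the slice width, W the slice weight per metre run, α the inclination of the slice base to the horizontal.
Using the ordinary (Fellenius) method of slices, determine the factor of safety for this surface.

Ordinary method of slices: FS = Σ[c'·Δl_i + (W_i cosα_i)·tanφ'] / Σ W_i sinα_i, with Δl_i = b_i / cosα_i.
Slice 1: Δl = 1.3/cos(-6.5°) = 1.308 m; N'_1 = 14·cos(-6.5°) = 13.9; c'Δl = 7.07; W sinα = -1.6
Slice 2: Δl = 2.2/cos6.8° = 2.216 m; N'_2 = 75·cos6.8° = 74.5; c'Δl = 11.96; W sinα = 8.9
Slice 3: Δl = 3.0/cos27.6° = 3.385 m; N'_3 = 148·cos27.6° = 131.2; c'Δl = 18.28; W sinα = 68.6
Slice 4: Δl = 1.3/cos48.4° = 1.958 m; N'_4 = 21·cos48.4° = 13.9; c'Δl = 10.57; W sinα = 15.7
Σc'Δl = 47.9 kN/m; ΣN' = 233.5 kN/m; ΣW sinα = 91.6 kN/m
Resisting = 47.9 + 233.5·tan32.8° = 47.9 + 150.5 = 198.4 kN/m
FS = 198.4 / 91.6 = 2.166

FS = 2.17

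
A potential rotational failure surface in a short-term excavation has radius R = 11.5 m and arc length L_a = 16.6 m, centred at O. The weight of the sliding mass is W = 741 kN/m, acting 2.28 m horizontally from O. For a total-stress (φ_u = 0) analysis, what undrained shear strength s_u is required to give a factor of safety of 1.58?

s_u = 14.0 kPa

FS = s_u·L_a·R / (W·d), so s_u = FS·W·d / (L_a·R).
s_u = 1.58·741·2.28 / (16.60·11.5) = 2669.4 / 190.90 = 13.98 kPa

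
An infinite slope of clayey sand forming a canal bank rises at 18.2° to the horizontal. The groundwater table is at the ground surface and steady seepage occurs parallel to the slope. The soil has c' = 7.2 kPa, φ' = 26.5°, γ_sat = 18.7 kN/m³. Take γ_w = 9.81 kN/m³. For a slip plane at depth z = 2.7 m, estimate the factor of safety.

With seepage parallel to the slope and the water table at the surface, the effective normal stress on the slip plane uses the buoyant unit weight γ' = γ_sat − γ_w while the driving shear stress uses γ_sat:
FS = [c' + γ' z cos²β tanφ'] / [γ_sat z sinβ cosβ]
γ' = 18.7 − 9.81 = 8.89 kN/m³
Numerator = 7.2 + 8.89·2.7·cos²18.2°·tan26.5° = 7.2 + 8.89·2.7·0.9024·0.4986 = 18.000 kPa
Denominator = 18.7·2.7·sin18.2°·cos18.2° = 18.7·2.7·0.3123·0.9500 = 14.981 kPa
FS = 18.000 / 14.981 = 1.202

FS = 1.20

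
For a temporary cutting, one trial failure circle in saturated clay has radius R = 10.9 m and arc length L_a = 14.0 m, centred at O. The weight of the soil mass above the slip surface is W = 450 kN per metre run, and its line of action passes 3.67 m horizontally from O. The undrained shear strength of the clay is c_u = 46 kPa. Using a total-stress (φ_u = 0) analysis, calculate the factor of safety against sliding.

FS = 4.25

Taking moments about the centre O, the resisting moment is provided by the undrained shear strength acting along the arc:
M_R = c_u·L_a·R = 46·14.00·10.9 = 7019.6 kN·m/m
M_D = W·d = 450·3.67 = 1651.5 kN·m/m
FS = M_R / M_D = 7019.6 / 1651.5 = 4.250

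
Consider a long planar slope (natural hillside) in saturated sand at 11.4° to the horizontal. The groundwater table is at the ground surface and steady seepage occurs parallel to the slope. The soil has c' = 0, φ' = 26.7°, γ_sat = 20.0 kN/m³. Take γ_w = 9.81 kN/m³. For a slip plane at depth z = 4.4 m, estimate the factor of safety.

With seepage parallel to the slope and the water table at the surface, the effective normal stress on the slip plane uses the buoyant unit weight γ' = γ_sat − γ_w while the driving shear stress uses γ_sat:
FS = [c' + γ' z cos²β tanφ'] / [γ_sat z sinβ cosβ]
(For c' = 0 this reduces to FS = (γ'/γ_sat)·tanφ'/tanβ.)
γ' = 20.0 − 9.81 = 10.19 kN/m³
Numerator = 0.0 + 10.19·4.4·cos²11.4°·tan26.7° = 0.0 + 10.19·4.4·0.9609·0.5029 = 21.669 kPa
Denominator = 20.0·4.4·sin11.4°·cos11.4° = 20.0·4.4·0.1977·0.9803 = 17.051 kPa
FS = 21.669 / 17.051 = 1.271

FS = 1.27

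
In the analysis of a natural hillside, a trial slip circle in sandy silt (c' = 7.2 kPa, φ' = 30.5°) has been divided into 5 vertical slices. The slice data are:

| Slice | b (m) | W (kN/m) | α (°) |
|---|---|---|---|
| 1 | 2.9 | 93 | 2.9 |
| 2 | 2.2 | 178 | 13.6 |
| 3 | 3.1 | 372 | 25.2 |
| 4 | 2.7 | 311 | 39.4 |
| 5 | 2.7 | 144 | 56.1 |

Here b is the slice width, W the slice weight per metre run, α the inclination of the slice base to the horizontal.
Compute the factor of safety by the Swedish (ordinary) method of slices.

Ordinary method of slices: FS = Σ[c'·Δl_i + (W_i cosα_i)·tanφ'] / Σ W_i sinα_i, with Δl_i = b_i / cosα_i.
Slice 1: Δl = 2.9/cos2.9° = 2.904 m; N'_1 = 93·cos2.9° = 92.9; c'Δl = 20.91; W sinα = 4.7
Slice 2: Δl = 2.2/cos13.6° = 2.263 m; N'_2 = 178·cos13.6° = 173.0; c'Δl = 16.30; W sinα = 41.9
Slice 3: Δl = 3.1/cos25.2° = 3.426 m; N'_3 = 372·cos25.2° = 336.6; c'Δl = 24.67; W sinα = 158.4
Slice 4: Δl = 2.7/cos39.4° = 3.494 m; N'_4 = 311·cos39.4° = 240.3; c'Δl = 25.16; W sinα = 197.4
Slice 5: Δl = 2.7/cos56.1° = 4.841 m; N'_5 = 144·cos56.1° = 80.3; c'Δl = 34.85; W sinα = 119.5
Σc'Δl = 121.9 kN/m; ΣN' = 923.1 kN/m; ΣW sinα = 521.9 kN/m
Resisting = 121.9 + 923.1·tan30.5° = 121.9 + 543.8 = 665.6 kN/m
FS = 665.6 / 521.9 = 1.275

FS = 1.28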